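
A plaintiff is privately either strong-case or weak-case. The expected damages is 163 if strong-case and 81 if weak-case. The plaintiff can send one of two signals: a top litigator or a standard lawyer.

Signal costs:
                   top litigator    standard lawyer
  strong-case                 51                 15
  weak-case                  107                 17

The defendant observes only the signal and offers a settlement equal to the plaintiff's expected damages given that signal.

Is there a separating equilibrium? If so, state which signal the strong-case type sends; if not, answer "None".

top litigator

Try strong-case → top litigator, weak-case → standard lawyer:
  If types separate, top litigator earns payment 163 and standard lawyer earns 81.
  Strong-case: top litigator gives 163 − 51 = 112; standard lawyer gives 81 − 15 = 66. No deviation. ✓
  Weak-case: standard lawyer gives 81 − 17 = 64; top litigator gives 163 − 107 = 56. No deviation. ✓
Both hold — the strong-case type sends top litigator.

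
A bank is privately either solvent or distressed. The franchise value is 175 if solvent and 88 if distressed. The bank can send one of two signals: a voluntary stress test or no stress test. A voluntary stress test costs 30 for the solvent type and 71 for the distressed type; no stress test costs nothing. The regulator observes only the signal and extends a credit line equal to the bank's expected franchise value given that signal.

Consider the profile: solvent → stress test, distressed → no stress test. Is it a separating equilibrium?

If types separate, stress test earns payment 175 and no stress test earns 88.
Solvent: stress test gives 175 − 30 = 145; no stress test gives 88 − 0 = 88. No deviation. ✓
Distressed: no stress test gives 88 − 0 = 88; stress test gives 175 − 71 = 104. Would deviate. ✗

No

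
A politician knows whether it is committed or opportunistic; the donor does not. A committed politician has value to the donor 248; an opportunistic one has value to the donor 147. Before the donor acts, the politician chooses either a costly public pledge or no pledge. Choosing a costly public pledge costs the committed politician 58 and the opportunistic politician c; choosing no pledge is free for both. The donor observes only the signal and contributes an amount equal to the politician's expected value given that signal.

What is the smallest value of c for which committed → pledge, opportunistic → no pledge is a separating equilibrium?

Under separation: pledge → committed (pays 248); no pledge → opportunistic (pays 147).
Committed: 248 − 58 = 190 ≥ 147 − 0 = 147. Holds regardless of c. ✓
Opportunistic: 147 − 0 ≥ 248 − c, so c ≥ 248 − 147 = 101.

101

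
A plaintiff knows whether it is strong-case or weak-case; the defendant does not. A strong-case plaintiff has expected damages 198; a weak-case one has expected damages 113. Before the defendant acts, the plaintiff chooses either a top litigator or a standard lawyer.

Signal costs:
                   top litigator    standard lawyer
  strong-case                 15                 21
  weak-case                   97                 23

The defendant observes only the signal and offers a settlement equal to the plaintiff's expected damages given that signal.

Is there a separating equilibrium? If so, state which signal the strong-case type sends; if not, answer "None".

None

Try strong-case → top litigator, weak-case → standard lawyer:
  If types separate, top litigator earns payment 198 and standard lawyer earns 113.
  Strong-case: top litigator gives 198 − 15 = 183; standard lawyer gives 113 − 21 = 92. No deviation. ✓
  Weak-case: standard lawyer gives 113 − 23 = 90; top litigator gives 198 − 97 = 101. Would deviate. ✗
Try strong-case → standard lawyer, weak-case → top litigator:
  If types separate, standard lawyer earns payment 198 and top litigator earns 113.
  Strong-case: standard lawyer gives 198 − 21 = 177; top litigator gives 113 − 15 = 98. No deviation. ✓
  Weak-case: top litigator gives 113 − 97 = 16; standard lawyer gives 198 − 23 = 175. Would deviate. ✗
Neither assignment is incentive-compatible.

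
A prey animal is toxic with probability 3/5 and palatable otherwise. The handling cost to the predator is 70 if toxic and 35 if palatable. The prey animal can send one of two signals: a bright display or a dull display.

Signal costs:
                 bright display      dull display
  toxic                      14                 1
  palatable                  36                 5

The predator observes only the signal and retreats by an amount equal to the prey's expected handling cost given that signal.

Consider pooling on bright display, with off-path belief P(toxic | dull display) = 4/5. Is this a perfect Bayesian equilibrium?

No

On the equilibrium path (bright display) the predator holds the prior 3/5 and pays 3/5·70 + 2/5·35 = 56. Off-path (dull display) belief 4/5 gives 4/5·70 + 1/5·35 = 63.
Toxic: bright display gives 56 − 14 = 42; dull display gives 63 − 1 = 62. Deviates. ✗
Palatable: bright display gives 56 − 36 = 20; dull display gives 63 − 5 = 58. Deviates. ✗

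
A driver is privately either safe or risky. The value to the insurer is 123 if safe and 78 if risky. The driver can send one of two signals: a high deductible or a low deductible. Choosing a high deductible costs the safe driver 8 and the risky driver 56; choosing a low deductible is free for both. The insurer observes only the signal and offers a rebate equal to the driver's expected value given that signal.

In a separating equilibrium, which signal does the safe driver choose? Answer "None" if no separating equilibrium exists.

Try safe → high deductible, risky → low deductible:
  If types separate, high deductible earns payment 123 and low deductible earns 78.
  Safe: high deductible gives 123 − 8 = 115; low deductible gives 78 − 0 = 78. No deviation. ✓
  Risky: low deductible gives 78 − 0 = 78; high deductible gives 123 − 56 = 67. No deviation. ✓
Both hold — the safe type sends high deductible.

high deductible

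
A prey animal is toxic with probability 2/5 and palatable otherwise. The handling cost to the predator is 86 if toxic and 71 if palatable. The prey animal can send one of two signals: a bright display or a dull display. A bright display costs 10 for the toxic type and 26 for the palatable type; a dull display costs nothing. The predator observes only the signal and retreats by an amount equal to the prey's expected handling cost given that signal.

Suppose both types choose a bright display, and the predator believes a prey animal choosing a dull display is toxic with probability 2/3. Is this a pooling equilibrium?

No

On the equilibrium path (bright display) the predator holds the prior 2/5 and pays 2/5·86 + 3/5·71 = 77. Off-path (dull display) belief 2/3 gives 2/3·86 + 1/3·71 = 81.
Toxic: bright display gives 77 − 10 = 67; dull display gives 81 − 0 = 81. Deviates. ✗
Palatable: bright display gives 77 − 26 = 51; dull display gives 81 − 0 = 81. Deviates. ✗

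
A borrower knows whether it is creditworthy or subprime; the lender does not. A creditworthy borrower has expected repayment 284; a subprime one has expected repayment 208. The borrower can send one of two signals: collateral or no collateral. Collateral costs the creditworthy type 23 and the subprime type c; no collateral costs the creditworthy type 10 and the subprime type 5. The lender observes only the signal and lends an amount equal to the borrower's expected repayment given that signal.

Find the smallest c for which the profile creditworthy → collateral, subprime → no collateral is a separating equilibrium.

81

Under separation: collateral → creditworthy (pays 284); no collateral → subprime (pays 208).
Creditworthy: 284 − 23 = 261 ≥ 208 − 10 = 198. Holds regardless of c. ✓
Subprime: 208 − 5 ≥ 284 − c, so c ≥ 284 − 203 = 81.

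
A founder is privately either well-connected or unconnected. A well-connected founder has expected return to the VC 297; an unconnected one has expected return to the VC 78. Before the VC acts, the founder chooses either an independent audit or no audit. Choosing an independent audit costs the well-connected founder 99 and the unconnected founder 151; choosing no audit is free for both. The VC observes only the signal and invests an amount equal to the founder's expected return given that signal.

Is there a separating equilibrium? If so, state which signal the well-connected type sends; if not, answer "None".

None

Try well-connected → audit, unconnected → no audit:
  If types separate, audit earns payment 297 and no audit earns 78.
  Well-connected: audit gives 297 − 99 = 198; no audit gives 78 − 0 = 78. No deviation. ✓
  Unconnected: no audit gives 78 − 0 = 78; audit gives 297 − 151 = 146. Would deviate. ✗
Try well-connected → no audit, unconnected → audit:
  If types separate, no audit earns payment 297 and audit earns 78.
  Well-connected: no audit gives 297 − 0 = 297; audit gives 78 − 99 = -21. No deviation. ✓
  Unconnected: audit gives 78 − 151 = -73; no audit gives 297 − 0 = 297. Would deviate. ✗
Neither assignment is incentive-compatible.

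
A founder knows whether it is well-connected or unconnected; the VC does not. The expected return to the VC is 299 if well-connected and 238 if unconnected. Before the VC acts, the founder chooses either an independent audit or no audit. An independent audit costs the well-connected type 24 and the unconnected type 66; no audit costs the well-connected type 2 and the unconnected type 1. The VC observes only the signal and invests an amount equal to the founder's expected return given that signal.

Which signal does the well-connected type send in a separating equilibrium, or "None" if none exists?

audit

Try well-connected → audit, unconnected → no audit:
  Under separation the VC infers type exactly: audit → well-connected (pays 299), no audit → unconnected (pays 238).
  Well-connected: audit gives 299 − 24 = 275; no audit gives 238 − 2 = 236. No deviation. ✓
  Unconnected: no audit gives 238 − 1 = 237; audit gives 299 − 66 = 233. No deviation. ✓
Both hold — the well-connected type sends audit.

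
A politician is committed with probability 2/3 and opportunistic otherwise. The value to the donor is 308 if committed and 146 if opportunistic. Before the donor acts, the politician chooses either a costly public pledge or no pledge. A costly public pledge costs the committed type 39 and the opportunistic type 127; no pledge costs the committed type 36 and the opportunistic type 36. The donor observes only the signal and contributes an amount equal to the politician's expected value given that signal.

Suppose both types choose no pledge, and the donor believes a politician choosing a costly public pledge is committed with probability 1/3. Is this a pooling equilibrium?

At the pooled signal (no pledge) the donor holds the prior 2/3 and pays 2/3·308 + 1/3·146 = 254. Off-path (pledge) belief 1/3 gives 1/3·308 + 2/3·146 = 200.
Committed: no pledge gives 254 − 36 = 218; pledge gives 200 − 39 = 161. Stays. ✓
Opportunistic: no pledge gives 254 − 36 = 218; pledge gives 200 − 127 = 73. Stays. ✓

Yes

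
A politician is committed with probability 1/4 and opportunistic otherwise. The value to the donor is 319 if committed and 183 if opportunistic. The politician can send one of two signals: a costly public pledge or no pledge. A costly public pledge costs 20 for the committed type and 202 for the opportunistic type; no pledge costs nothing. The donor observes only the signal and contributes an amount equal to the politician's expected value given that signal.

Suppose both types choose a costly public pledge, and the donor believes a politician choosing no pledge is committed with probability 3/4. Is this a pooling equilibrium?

On the equilibrium path (pledge) the donor holds the prior 1/4 and pays 1/4·319 + 3/4·183 = 217. Off-path (no pledge) belief 3/4 gives 3/4·319 + 1/4·183 = 285.
Committed: pledge gives 217 − 20 = 197; no pledge gives 285 − 0 = 285. Deviates. ✗
Opportunistic: pledge gives 217 − 202 = 15; no pledge gives 285 − 0 = 285. Deviates. ✗

No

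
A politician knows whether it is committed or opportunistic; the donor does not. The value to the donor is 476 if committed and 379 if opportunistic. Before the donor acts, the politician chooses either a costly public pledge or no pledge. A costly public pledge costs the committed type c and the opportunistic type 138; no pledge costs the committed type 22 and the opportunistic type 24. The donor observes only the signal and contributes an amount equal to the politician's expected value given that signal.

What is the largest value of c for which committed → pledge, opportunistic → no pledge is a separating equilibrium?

119

Under separation: pledge → committed (pays 476); no pledge → opportunistic (pays 379).
Opportunistic: 379 − 24 = 355 ≥ 476 − 138 = 338. Holds regardless of c. ✓
Committed: 476 − c ≥ 379 − 22, so c ≤ 476 − 357 = 119.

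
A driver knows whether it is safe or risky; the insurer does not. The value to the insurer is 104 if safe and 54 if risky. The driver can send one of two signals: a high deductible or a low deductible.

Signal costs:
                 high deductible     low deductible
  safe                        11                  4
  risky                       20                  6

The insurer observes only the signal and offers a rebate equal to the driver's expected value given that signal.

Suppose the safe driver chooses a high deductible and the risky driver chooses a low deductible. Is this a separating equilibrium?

If types separate, high deductible earns payment 104 and low deductible earns 54.
Safe: high deductible gives 104 − 11 = 93; low deductible gives 54 − 4 = 50. No deviation. ✓
Risky: low deductible gives 54 − 6 = 48; high deductible gives 104 − 20 = 84. Would deviate. ✗

No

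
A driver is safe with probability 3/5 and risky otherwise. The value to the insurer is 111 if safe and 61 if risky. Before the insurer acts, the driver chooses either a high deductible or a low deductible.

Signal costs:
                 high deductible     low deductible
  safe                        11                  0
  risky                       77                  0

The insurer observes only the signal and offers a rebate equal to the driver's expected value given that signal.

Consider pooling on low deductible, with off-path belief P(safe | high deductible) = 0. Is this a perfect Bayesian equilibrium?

Yes

On the equilibrium path (low deductible) the insurer holds the prior 3/5 and pays 3/5·111 + 2/5·61 = 91. Off-path (high deductible) belief 0 gives 0·111 + 1·61 = 61.
Safe: low deductible gives 91 − 0 = 91; high deductible gives 61 − 11 = 50. Stays. ✓
Risky: low deductible gives 91 − 0 = 91; high deductible gives 61 − 77 = -16. Stays. ✓
Beliefs are Bayes-consistent on-path and both types best-respond.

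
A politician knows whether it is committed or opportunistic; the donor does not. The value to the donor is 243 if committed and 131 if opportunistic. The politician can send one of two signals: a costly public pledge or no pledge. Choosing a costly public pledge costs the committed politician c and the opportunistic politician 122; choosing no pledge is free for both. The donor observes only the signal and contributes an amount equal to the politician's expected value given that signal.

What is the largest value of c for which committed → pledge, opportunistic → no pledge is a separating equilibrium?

112

Under separation: pledge → committed (pays 243); no pledge → opportunistic (pays 131).
Opportunistic: 131 − 0 = 131 ≥ 243 − 122 = 121. Holds regardless of c. ✓
Committed: 243 − c ≥ 131 − 0, so c ≤ 243 − 131 = 112.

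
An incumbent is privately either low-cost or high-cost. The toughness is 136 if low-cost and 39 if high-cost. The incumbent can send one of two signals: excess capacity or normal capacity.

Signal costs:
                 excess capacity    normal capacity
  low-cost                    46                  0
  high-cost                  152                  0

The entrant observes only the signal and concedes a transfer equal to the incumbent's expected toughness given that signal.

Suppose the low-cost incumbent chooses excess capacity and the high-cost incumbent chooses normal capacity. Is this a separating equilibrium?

Yes

Under separation the entrant infers type exactly: excess capacity → low-cost (pays 136), normal capacity → high-cost (pays 39).
Low-cost: excess capacity gives 136 − 46 = 90; normal capacity gives 39 − 0 = 39. No deviation. ✓
High-cost: normal capacity gives 39 − 0 = 39; excess capacity gives 136 − 152 = -16. No deviation. ✓
Neither type gains from mimicking the other.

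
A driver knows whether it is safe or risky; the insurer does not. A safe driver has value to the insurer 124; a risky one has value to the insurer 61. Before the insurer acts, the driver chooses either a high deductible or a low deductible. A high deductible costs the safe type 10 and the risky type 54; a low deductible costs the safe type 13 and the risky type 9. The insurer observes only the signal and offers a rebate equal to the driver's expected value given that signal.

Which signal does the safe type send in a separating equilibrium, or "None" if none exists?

Try safe → high deductible, risky → low deductible:
  If types separate, high deductible earns payment 124 and low deductible earns 61.
  Safe: high deductible gives 124 − 10 = 114; low deductible gives 61 − 13 = 48. No deviation. ✓
  Risky: low deductible gives 61 − 9 = 52; high deductible gives 124 − 54 = 70. Would deviate. ✗
Try safe → low deductible, risky → high deductible:
  If types separate, low deductible earns payment 124 and high deductible earns 61.
  Safe: low deductible gives 124 − 13 = 111; high deductible gives 61 − 10 = 51. No deviation. ✓
  Risky: high deductible gives 61 − 54 = 7; low deductible gives 124 − 9 = 115. Would deviate. ✗
Neither assignment is incentive-compatible.

None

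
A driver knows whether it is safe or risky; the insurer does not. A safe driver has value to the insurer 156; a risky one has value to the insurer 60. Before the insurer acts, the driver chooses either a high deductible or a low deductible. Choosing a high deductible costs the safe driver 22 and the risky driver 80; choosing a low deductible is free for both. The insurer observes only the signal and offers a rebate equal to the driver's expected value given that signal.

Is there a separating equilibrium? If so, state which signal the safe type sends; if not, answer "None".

Try safe → high deductible, risky → low deductible:
  Under separation the insurer infers type exactly: high deductible → safe (pays 156), low deductible → risky (pays 60).
  Safe: high deductible gives 156 − 22 = 134; low deductible gives 60 − 0 = 60. No deviation. ✓
  Risky: low deductible gives 60 − 0 = 60; high deductible gives 156 − 80 = 76. Would deviate. ✗
Try safe → low deductible, risky → high deductible:
  Under separation the insurer infers type exactly: low deductible → safe (pays 156), high deductible → risky (pays 60).
  Safe: low deductible gives 156 − 0 = 156; high deductible gives 60 − 22 = 38. No deviation. ✓
  Risky: high deductible gives 60 − 80 = -20; low deductible gives 156 − 0 = 156. Would deviate. ✗
Neither assignment is incentive-compatible.

None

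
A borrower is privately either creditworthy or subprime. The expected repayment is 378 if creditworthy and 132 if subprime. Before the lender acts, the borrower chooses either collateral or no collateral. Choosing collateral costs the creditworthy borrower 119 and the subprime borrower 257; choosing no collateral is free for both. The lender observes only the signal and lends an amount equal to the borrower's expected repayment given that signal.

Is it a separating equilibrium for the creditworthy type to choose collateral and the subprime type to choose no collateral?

Yes

If types separate, collateral earns payment 378 and no collateral earns 132.
Creditworthy: collateral gives 378 − 119 = 259; no collateral gives 132 − 0 = 132. No deviation. ✓
Subprime: no collateral gives 132 − 0 = 132; collateral gives 378 − 257 = 121. No deviation. ✓
Both incentive constraints hold.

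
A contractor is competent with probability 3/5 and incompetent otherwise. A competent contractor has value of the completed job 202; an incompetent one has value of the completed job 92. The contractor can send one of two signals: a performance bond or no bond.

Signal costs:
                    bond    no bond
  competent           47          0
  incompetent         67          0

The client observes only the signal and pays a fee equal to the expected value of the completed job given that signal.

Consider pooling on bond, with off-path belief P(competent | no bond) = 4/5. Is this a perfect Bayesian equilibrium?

No

At the pooled signal (bond) the client holds the prior 3/5 and pays 3/5·202 + 2/5·92 = 158. Off-path (no bond) belief 4/5 gives 4/5·202 + 1/5·92 = 180.
Competent: bond gives 158 − 47 = 111; no bond gives 180 − 0 = 180. Deviates. ✗
Incompetent: bond gives 158 − 67 = 91; no bond gives 180 − 0 = 180. Deviates. ✗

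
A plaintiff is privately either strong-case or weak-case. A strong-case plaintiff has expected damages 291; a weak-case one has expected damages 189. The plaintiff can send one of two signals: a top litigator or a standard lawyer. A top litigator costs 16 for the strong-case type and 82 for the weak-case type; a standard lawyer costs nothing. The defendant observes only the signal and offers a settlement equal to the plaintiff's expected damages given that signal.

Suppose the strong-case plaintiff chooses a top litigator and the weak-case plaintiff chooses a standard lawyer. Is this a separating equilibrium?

If types separate, top litigator earns payment 291 and standard lawyer earns 189.
Strong-case: top litigator gives 291 − 16 = 275; standard lawyer gives 189 − 0 = 189. No deviation. ✓
Weak-case: standard lawyer gives 189 − 0 = 189; top litigator gives 291 − 82 = 209. Would deviate. ✗

No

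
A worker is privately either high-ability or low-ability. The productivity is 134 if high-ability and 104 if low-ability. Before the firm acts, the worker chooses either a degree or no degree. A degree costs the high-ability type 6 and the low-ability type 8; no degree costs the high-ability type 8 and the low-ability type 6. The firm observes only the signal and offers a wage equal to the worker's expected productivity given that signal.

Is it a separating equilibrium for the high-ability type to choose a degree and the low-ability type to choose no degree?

If types separate, degree earns payment 134 and no degree earns 104.
High-ability: degree gives 134 − 6 = 128; no degree gives 104 − 8 = 96. No deviation. ✓
Low-ability: no degree gives 104 − 6 = 98; degree gives 134 − 8 = 126. Would deviate. ✗

No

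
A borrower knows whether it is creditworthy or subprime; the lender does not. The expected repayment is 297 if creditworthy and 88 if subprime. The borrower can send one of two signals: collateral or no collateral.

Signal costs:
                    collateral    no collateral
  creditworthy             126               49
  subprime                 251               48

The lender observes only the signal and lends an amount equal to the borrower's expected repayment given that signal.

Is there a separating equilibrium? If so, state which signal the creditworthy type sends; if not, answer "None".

None

Try creditworthy → collateral, subprime → no collateral:
  Under separation the lender infers type exactly: collateral → creditworthy (pays 297), no collateral → subprime (pays 88).
  Creditworthy: collateral gives 297 − 126 = 171; no collateral gives 88 − 49 = 39. No deviation. ✓
  Subprime: no collateral gives 88 − 48 = 40; collateral gives 297 − 251 = 46. Would deviate. ✗
Try creditworthy → no collateral, subprime → collateral:
  Under separation the lender infers type exactly: no collateral → creditworthy (pays 297), collateral → subprime (pays 88).
  Creditworthy: no collateral gives 297 − 49 = 248; collateral gives 88 − 126 = -38. No deviation. ✓
  Subprime: collateral gives 88 − 251 = -163; no collateral gives 297 − 48 = 249. Would deviate. ✗
Neither assignment is incentive-compatible.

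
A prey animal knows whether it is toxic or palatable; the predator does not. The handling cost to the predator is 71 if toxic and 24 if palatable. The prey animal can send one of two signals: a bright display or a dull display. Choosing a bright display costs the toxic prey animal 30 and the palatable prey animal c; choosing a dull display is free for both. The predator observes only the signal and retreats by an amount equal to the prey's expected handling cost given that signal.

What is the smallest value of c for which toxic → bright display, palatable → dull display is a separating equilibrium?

Under separation: bright display → toxic (pays 71); dull display → palatable (pays 24).
Toxic: 71 − 30 = 41 ≥ 24 − 0 = 24. Holds regardless of c. ✓
Palatable: 24 − 0 ≥ 71 − c, so c ≥ 71 − 24 = 47.

47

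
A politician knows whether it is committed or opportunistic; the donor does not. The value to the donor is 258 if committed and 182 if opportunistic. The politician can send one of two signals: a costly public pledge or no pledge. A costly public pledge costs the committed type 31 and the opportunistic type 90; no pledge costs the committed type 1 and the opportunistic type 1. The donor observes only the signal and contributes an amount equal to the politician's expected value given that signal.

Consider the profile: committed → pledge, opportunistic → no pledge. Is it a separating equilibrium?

Yes

If types separate, pledge earns payment 258 and no pledge earns 182.
Committed: pledge gives 258 − 31 = 227; no pledge gives 182 − 1 = 181. No deviation. ✓
Opportunistic: no pledge gives 182 − 1 = 181; pledge gives 258 − 90 = 168. No deviation. ✓
Both incentive constraints hold.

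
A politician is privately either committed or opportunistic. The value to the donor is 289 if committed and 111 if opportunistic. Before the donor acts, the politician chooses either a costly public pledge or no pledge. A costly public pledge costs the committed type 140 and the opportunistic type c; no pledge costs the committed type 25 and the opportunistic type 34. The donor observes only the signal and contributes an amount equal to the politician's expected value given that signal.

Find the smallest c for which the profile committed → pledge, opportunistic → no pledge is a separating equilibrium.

212

Under separation: pledge → committed (pays 289); no pledge → opportunistic (pays 111).
Committed: 289 − 140 = 149 ≥ 111 − 25 = 86. Holds regardless of c. ✓
Opportunistic: 111 − 34 ≥ 289 − c, so c ≥ 289 − 77 = 212.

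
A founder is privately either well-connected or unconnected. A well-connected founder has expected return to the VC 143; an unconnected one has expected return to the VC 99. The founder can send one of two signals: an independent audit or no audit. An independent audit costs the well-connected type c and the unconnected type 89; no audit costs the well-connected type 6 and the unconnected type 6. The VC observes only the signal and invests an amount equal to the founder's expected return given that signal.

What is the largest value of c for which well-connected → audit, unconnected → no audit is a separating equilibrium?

50

Under separation: audit → well-connected (pays 143); no audit → unconnected (pays 99).
Unconnected: 99 − 6 = 93 ≥ 143 − 89 = 54. Holds regardless of c. ✓
Well-connected: 143 − c ≥ 99 − 6, so c ≤ 143 − 93 = 50.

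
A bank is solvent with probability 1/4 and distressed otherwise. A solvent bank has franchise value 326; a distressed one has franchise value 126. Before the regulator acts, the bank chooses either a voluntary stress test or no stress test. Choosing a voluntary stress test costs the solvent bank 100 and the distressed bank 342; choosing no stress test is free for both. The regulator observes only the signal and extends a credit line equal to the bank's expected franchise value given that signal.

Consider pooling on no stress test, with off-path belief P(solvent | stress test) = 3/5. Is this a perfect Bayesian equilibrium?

Yes

At the pooled signal (no stress test) the regulator holds the prior 1/4 and pays 1/4·326 + 3/4·126 = 176. Off-path (stress test) belief 3/5 gives 3/5·326 + 2/5·126 = 246.
Solvent: no stress test gives 176 − 0 = 176; stress test gives 246 − 100 = 146. Stays. ✓
Distressed: no stress test gives 176 − 0 = 176; stress test gives 246 − 342 = -96. Stays. ✓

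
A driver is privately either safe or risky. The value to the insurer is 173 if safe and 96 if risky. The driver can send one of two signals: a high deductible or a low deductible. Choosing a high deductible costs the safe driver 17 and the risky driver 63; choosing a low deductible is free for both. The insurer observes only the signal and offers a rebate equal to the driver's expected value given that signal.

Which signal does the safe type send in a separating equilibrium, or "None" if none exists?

Try safe → high deductible, risky → low deductible:
  If types separate, high deductible earns payment 173 and low deductible earns 96.
  Safe: high deductible gives 173 − 17 = 156; low deductible gives 96 − 0 = 96. No deviation. ✓
  Risky: low deductible gives 96 − 0 = 96; high deductible gives 173 − 63 = 110. Would deviate. ✗
Try safe → low deductible, risky → high deductible:
  If types separate, low deductible earns payment 173 and high deductible earns 96.
  Safe: low deductible gives 173 − 0 = 173; high deductible gives 96 − 17 = 79. No deviation. ✓
  Risky: high deductible gives 96 − 63 = 33; low deductible gives 173 − 0 = 173. Would deviate. ✗
Neither assignment is incentive-compatible.

None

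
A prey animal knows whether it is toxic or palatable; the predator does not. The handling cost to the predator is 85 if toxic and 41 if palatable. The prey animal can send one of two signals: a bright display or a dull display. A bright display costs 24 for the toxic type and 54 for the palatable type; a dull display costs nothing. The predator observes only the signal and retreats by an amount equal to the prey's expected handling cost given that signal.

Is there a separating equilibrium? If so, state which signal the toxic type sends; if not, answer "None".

bright display

Try toxic → bright display, palatable → dull display:
  If types separate, bright display earns payment 85 and dull display earns 41.
  Toxic: bright display gives 85 − 24 = 61; dull display gives 41 − 0 = 41. No deviation. ✓
  Palatable: dull display gives 41 − 0 = 41; bright display gives 85 − 54 = 31. No deviation. ✓
Both hold — the toxic type sends bright display.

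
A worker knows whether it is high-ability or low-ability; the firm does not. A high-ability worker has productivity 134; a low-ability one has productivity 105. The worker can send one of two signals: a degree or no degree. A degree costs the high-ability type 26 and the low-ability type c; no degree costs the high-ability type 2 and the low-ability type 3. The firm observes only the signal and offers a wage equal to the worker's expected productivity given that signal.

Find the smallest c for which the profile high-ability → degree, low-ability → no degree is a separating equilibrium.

32

Under separation: degree → high-ability (pays 134); no degree → low-ability (pays 105).
High-ability: 134 − 26 = 108 ≥ 105 − 2 = 103. Holds regardless of c. ✓
Low-ability: 105 − 3 ≥ 134 − c, so c ≥ 134 − 102 = 32.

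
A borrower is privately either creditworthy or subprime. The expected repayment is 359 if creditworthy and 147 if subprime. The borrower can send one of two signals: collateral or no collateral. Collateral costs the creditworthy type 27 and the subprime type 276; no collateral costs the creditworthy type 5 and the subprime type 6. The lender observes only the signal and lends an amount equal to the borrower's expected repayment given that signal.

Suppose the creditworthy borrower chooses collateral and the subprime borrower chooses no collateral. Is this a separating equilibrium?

Yes

Under separation the lender infers type exactly: collateral → creditworthy (pays 359), no collateral → subprime (pays 147).
Creditworthy: collateral gives 359 − 27 = 332; no collateral gives 147 − 5 = 142. No deviation. ✓
Subprime: no collateral gives 147 − 6 = 141; collateral gives 359 − 276 = 83. No deviation. ✓
Both incentive constraints hold.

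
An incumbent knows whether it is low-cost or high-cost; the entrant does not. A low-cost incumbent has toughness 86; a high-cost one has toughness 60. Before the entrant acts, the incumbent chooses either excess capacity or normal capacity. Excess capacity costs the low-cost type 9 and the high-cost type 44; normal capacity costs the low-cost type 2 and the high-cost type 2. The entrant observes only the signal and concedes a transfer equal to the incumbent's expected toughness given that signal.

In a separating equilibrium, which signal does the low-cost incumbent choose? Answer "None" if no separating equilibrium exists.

Try low-cost → excess capacity, high-cost → normal capacity:
  Under separation the entrant infers type exactly: excess capacity → low-cost (pays 86), normal capacity → high-cost (pays 60).
  Low-cost: excess capacity gives 86 − 9 = 77; normal capacity gives 60 − 2 = 58. No deviation. ✓
  High-cost: normal capacity gives 60 − 2 = 58; excess capacity gives 86 − 44 = 42. No deviation. ✓
Both hold — the low-cost type sends excess capacity.

excess capacity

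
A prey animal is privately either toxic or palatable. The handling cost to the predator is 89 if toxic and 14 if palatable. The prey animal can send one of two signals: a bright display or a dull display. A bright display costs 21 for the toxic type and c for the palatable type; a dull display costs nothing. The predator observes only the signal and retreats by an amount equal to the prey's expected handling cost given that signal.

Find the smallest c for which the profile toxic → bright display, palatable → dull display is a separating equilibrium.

Under separation: bright display → toxic (pays 89); dull display → palatable (pays 14).
Toxic: 89 − 21 = 68 ≥ 14 − 0 = 14. Holds regardless of c. ✓
Palatable: 14 − 0 ≥ 89 − c, so c ≥ 89 − 14 = 75.

75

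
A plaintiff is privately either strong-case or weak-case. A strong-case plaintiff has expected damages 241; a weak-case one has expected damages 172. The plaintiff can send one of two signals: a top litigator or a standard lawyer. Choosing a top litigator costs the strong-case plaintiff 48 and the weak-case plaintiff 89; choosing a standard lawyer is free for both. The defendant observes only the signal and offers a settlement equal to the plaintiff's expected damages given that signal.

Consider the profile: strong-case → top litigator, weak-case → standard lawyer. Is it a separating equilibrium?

Under separation the defendant infers type exactly: top litigator → strong-case (pays 241), standard lawyer → weak-case (pays 172).
Strong-case: top litigator gives 241 − 48 = 193; standard lawyer gives 172 − 0 = 172. No deviation. ✓
Weak-case: standard lawyer gives 172 − 0 = 172; top litigator gives 241 − 89 = 152. No deviation. ✓
Both incentive constraints hold.

Yes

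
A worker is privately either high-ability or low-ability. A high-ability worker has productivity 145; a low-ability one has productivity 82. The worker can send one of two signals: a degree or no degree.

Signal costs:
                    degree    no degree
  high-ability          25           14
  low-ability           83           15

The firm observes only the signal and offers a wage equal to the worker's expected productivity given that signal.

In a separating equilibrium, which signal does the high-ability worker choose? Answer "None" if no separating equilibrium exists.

Try high-ability → degree, low-ability → no degree:
  Under separation the firm infers type exactly: degree → high-ability (pays 145), no degree → low-ability (pays 82).
  High-ability: degree gives 145 − 25 = 120; no degree gives 82 − 14 = 68. No deviation. ✓
  Low-ability: no degree gives 82 − 15 = 67; degree gives 145 − 83 = 62. No deviation. ✓
Both hold — the high-ability type sends degree.

degree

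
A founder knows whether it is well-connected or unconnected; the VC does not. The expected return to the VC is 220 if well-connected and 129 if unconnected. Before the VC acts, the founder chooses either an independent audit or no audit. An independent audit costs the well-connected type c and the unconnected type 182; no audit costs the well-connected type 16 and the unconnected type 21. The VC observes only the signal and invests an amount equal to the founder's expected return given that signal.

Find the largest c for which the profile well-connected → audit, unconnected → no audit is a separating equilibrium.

Under separation: audit → well-connected (pays 220); no audit → unconnected (pays 129).
Unconnected: 129 − 21 = 108 ≥ 220 − 182 = 38. Holds regardless of c. ✓
Well-connected: 220 − c ≥ 129 − 16, so c ≤ 220 − 113 = 107.

107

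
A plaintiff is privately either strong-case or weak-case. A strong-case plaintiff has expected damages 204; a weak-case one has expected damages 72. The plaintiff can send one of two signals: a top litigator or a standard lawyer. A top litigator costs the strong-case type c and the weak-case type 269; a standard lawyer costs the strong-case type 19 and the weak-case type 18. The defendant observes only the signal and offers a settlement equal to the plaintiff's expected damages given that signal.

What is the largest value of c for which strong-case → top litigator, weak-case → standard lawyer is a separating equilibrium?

Under separation: top litigator → strong-case (pays 204); standard lawyer → weak-case (pays 72).
Weak-case: 72 − 18 = 54 ≥ 204 − 269 = -65. Holds regardless of c. ✓
Strong-case: 204 − c ≥ 72 − 19, so c ≤ 204 − 53 = 151.

151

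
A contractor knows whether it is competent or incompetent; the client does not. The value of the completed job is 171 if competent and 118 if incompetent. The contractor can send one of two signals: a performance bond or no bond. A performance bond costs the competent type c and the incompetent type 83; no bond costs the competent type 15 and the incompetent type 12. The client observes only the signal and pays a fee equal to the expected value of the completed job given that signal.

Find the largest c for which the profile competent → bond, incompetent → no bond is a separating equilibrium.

68

Under separation: bond → competent (pays 171); no bond → incompetent (pays 118).
Incompetent: 118 − 12 = 106 ≥ 171 − 83 = 88. Holds regardless of c. ✓
Competent: 171 − c ≥ 118 − 15, so c ≤ 171 − 103 = 68.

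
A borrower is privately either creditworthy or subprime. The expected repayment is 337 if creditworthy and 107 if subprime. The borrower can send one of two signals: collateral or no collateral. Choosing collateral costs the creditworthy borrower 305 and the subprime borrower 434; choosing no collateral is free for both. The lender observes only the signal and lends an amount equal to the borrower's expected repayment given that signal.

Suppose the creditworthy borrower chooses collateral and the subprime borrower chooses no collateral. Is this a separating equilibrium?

No

If types separate, collateral earns payment 337 and no collateral earns 107.
Creditworthy: collateral gives 337 − 305 = 32; no collateral gives 107 − 0 = 107. Would deviate. ✗
Subprime: no collateral gives 107 − 0 = 107; collateral gives 337 − 434 = -97. No deviation. ✓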